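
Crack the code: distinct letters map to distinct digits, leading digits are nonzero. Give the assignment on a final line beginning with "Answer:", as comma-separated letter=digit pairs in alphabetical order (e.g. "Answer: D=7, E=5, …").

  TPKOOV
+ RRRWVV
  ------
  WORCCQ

Step 1. [col 1: V + V ≡ Q (mod 10)] Q=4 is one option consistent with column 1 (V + V ≡ Q (mod 10), carry-in 0) — take it ⇒ Q=4.
Step 2. [col 1: V + V ≡ Q (mod 10)] several values work for V in column 1 (V + V ≡ Q (mod 10), carry-in 0); try V=7, so V=7.
Step 3. [col 2: O + V ≡ C (mod 10)] column 2 (O + V ≡ C (mod 10), carry-in 1) doesn't pin O yet; pick O=1 and continue, so O=1.
Step 4. [col 2: O + V ≡ C (mod 10)] from column 2 (O=1, V=7, carry-in 1, digits 1,4,7 already taken and all letters distinct): C must equal 9. So C=9.
Step 5. [col 3: O + W ≡ C (mod 10)] from column 3 (O=1, C=9, carry-in 0, digits 1,4,7,9 already taken and all letters distinct): W must equal 8. So W=8.
Step 6. [col 4: K + R ≡ R (mod 10)] in column 4 we have K+R≡R with carry-in 0; given nothing yet and digits 1,4,7,8,9 already taken and all letters distinct, that pins K to 0. So K=0.
Step 7. [col 4: K + R ≡ R (mod 10)] several values work for R in column 4 (K + R ≡ R (mod 10), carry-in 0); try R=5. So R=5.
Step 8. [col 5: P + R ≡ O (mod 10)] column 5 reads P+R+carry(0)=O with R=5, O=1; with digits 0,1,4,5,7,8,9 already taken and all letters distinct, the only value for P is 6, so P=6.
Step 9. [col 6: T + R ≡ W (mod 10)] in column 6 we have T+R≡W with carry-in 1; given R=5, W=8 and digits 0,1,4,5,6,7,8,9 already taken and all letters distinct, that pins T to 2 ⇒ T=2.

Answer: C=9, K=0, O=1, P=6, Q=4, R=5, T=2, V=7, W=8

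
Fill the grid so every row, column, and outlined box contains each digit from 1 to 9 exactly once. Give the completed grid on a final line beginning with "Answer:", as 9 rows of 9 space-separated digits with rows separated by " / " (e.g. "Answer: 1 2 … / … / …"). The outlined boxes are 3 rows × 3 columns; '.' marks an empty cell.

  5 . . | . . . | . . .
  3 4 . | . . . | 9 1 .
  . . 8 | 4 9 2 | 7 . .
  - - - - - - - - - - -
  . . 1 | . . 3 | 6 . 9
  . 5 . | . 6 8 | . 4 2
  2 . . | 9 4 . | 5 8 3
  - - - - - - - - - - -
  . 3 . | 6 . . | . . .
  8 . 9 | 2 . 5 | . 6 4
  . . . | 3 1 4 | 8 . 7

Step 1. [r8c5∈{7}] nothing but 7 survives at r8c5 ⇒ r8c5=7.
Step 2. [r2c3∈{2,6,7}] row 2 places 2 nowhere but r2c3. So r2c3=2.
Step 3. [r7c9∈{1,5}] across col 9, 1 lands solely at r7c9 ⇒ r7c9=1.
Step 4. [r7c7∈{2}] r7c7 is down to just 2 ⇒ r7c7=2.
Step 5. [r4c8∈{7}] r4c8 has the single candidate 7, so r4c8=7.
Step 6. [r1c2∈{1,6,7,9}] row 1 places 9 nowhere but r1c2 ⇒ r1c2=9.
Step 7. [r1c3∈{6,7}] 7 has one home in box 1: r1c3, so r1c3=7.
Step 8. [r6c2∈{6,7}] 7 has one home in col 2: r6c2 ⇒ r6c2=7.
Step 9. [r3c8∈{3,5}] across row 3, 3 lands solely at r3c8, so r3c8=3.
Step 10. [r9c1∈{6}] r9c1 is down to just 6 ⇒ r9c1=6.
Step 11. [r3c2∈{1,6}] 6 has one home in col 2: r3c2. So r3c2=6.
Step 12. [r7c3∈{4,5}] in col 3, 4 fits only at r7c3 ⇒ r7c3=4.
Step 13. [r2c6∈{6,7}] in col 6, 7 fits only at r2c6, so r2c6=7.
Step 14. [r2c9∈{5,6,8}] r2c9 is the only open cell in row 2 admitting 6. So r2c9=6.
Step 15. [r9c8∈{5,9}] r9c8 is the only open cell in row 9 admitting 9 ⇒ r9c8=9.
Step 16. [r7c5∈{8}] r7c5's peers cover all but 8. So r7c5=8.
Step 17. [r2c4∈{5,8}] in row 2, 8 fits only at r2c4. So r2c4=8.
Step 18. [r6c6∈{1}] r6c6 has the single candidate 1, so r6c6=1.
Step 19. [r4c5∈{2,5}] row 4 places 2 nowhere but r4c5, so r4c5=2.
Step 20. [r5c3∈{3}] r5c3's peers cover all but 3, so r5c3=3.
Step 21. [r5c7∈{1}] nothing but 1 survives at r5c7. So r5c7=1.
Step 22. [r4c4∈{5}] nothing but 5 survives at r4c4 ⇒ r4c4=5.
Step 23. [r6c3∈{6}] r6c3 has the single candidate 6 ⇒ r6c3=6.
Step 24. [r1c4∈{1}] r1c4 has the single candidate 1. So r1c4=1.
Step 25. [r8c2∈{1}] nothing but 1 survives at r8c2 ⇒ r8c2=1.
Step 26. [r1c8∈{2}] nothing but 2 survives at r1c8 ⇒ r1c8=2.
Step 27. [r2c5∈{5}] r2c5's peers cover all but 5, so r2c5=5.
Step 28. [r1c6∈{6}] r1c6 is down to just 6 ⇒ r1c6=6.
Step 29. [r9c3∈{5}] only 5 remains possible at r9c3 ⇒ r9c3=5.
Step 30. [r9c2∈{2}] r9c2 has the single candidate 2, so r9c2=2.
Step 31. [r3c1∈{1}] r3c1 is down to just 1, so r3c1=1.
Step 32. [r3c9∈{5}] r3c9 is down to just 5, so r3c9=5.
Step 33. [r1c5∈{3}] nothing but 3 survives at r1c5 ⇒ r1c5=3.
Step 34. [r1c9∈{8}] r1c9's peers cover all but 8 ⇒ r1c9=8.
Step 35. [r4c1∈{4}] r4c1 is down to just 4, so r4c1=4.
Step 36. [r7c1∈{7}] only 7 remains possible at r7c1. So r7c1=7.
Step 37. [r5c1∈{9}] nothing but 9 survives at r5c1, so r5c1=9.
Step 38. [r4c2∈{8}] r4c2 has the single candidate 8. So r4c2=8.
Step 39. [r1c7∈{4}] only 4 remains possible at r1c7. So r1c7=4.
Step 40. [r8c7∈{3}] r8c7 is down to just 3, so r8c7=3.
Step 41. [r7c8∈{5}] r7c8's peers cover all but 5. So r7c8=5.
Step 42. [r5c4∈{7}] nothing but 7 survives at r5c4. So r5c4=7.
Step 43. [r7c6∈{9}] r7c6 is down to just 9 ⇒ r7c6=9.

Answer: 5 9 7 1 3 6 4 2 8 / 3 4 2 8 5 7 9 1 6 / 1 6 8 4 9 2 7 3 5 / 4 8 1 5 2 3 6 7 9 / 9 5 3 7 6 8 1 4 2 / 2 7 6 9 4 1 5 8 3 / 7 3 4 6 8 9 2 5 1 / 8 1 9 2 7 5 3 6 4 / 6 2 5 3 1 4 8 9 7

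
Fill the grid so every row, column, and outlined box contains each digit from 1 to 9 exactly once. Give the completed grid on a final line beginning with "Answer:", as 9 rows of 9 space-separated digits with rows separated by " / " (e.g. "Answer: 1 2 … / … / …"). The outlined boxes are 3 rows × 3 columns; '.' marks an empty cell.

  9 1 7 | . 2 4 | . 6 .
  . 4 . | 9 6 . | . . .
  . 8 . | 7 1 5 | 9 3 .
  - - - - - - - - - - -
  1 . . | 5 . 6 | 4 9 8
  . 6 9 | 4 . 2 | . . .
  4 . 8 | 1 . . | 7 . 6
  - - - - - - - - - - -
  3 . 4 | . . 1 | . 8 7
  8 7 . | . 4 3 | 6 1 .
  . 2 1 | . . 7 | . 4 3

Step 1. [r9c7∈{5}] only 5 remains possible at r9c7 ⇒ r9c7=5.
Step 2. [r5c8∈{5}] r5c8's peers cover all but 5. So r5c8=5.
Step 3. [r9c5∈{8,9}] 9 has one home in row 9: r9c5 ⇒ r9c5=9.
Step 4. [r4c3∈{2,3}] across row 4, 2 lands solely at r4c3. So r4c3=2.
Step 5. [r6c5∈{3}] nothing but 3 survives at r6c5 ⇒ r6c5=3.
Step 6. [r7c7∈{2}] nothing but 2 survives at r7c7. So r7c7=2.
Step 7. [r2c1∈{2,5}] across col 1, 5 lands solely at r2c1. So r2c1=5.
Step 8. [r5c9∈{1}] r5c9 has the single candidate 1. So r5c9=1.
Step 9. [r1c7∈{8}] only 8 remains possible at r1c7 ⇒ r1c7=8.
Step 10. [r9c1∈{6}] r9c1 has the single candidate 6 ⇒ r9c1=6.
Step 11. [r2c9∈{2}] r2c9 is down to just 2, so r2c9=2.
Step 12. [r7c5∈{5}] r7c5 is down to just 5, so r7c5=5.
Step 13. [r4c5∈{7}] r4c5 is down to just 7. So r4c5=7.
Step 14. [r5c7∈{3}] r5c7 has the single candidate 3. So r5c7=3.
Step 15. [r4c2∈{3}] nothing but 3 survives at r4c2 ⇒ r4c2=3.
Step 16. [r6c8∈{2}] r6c8 has the single candidate 2 ⇒ r6c8=2.
Step 17. [r2c8∈{7}] r2c8 has the single candidate 7. So r2c8=7.
Step 18. [r6c6∈{9}] r6c6 has the single candidate 9, so r6c6=9.
Step 19. [r9c4∈{8}] r9c4 is down to just 8. So r9c4=8.
Step 20. [r3c9∈{4}] only 4 remains possible at r3c9, so r3c9=4.
Step 21. [r5c5∈{8}] only 8 remains possible at r5c5. So r5c5=8.
Step 22. [r1c9∈{5}] r1c9 is down to just 5 ⇒ r1c9=5.
Step 23. [r5c1∈{7}] only 7 remains possible at r5c1, so r5c1=7.
Step 24. [r2c6∈{8}] only 8 remains possible at r2c6, so r2c6=8.
Step 25. [r3c3∈{6}] r3c3's peers cover all but 6 ⇒ r3c3=6.
Step 26. [r2c3∈{3}] nothing but 3 survives at r2c3 ⇒ r2c3=3.
Step 27. [r1c4∈{3}] nothing but 3 survives at r1c4. So r1c4=3.
Step 28. [r8c4∈{2}] r8c4 is down to just 2 ⇒ r8c4=2.
Step 29. [r8c9∈{9}] r8c9 has the single candidate 9 ⇒ r8c9=9.
Step 30. [r6c2∈{5}] nothing but 5 survives at r6c2, so r6c2=5.
Step 31. [r3c1∈{2}] r3c1 is down to just 2. So r3c1=2.
Step 32. [r2c7∈{1}] r2c7 is down to just 1, so r2c7=1.
Step 33. [r8c3∈{5}] r8c3 is down to just 5, so r8c3=5.
Step 34. [r7c2∈{9}] r7c2's peers cover all but 9, so r7c2=9.
Step 35. [r7c4∈{6}] only 6 remains possible at r7c4, so r7c4=6.

Answer: 9 1 7 3 2 4 8 6 5 / 5 4 3 9 6 8 1 7 2 / 2 8 6 7 1 5 9 3 4 / 1 3 2 5 7 6 4 9 8 / 7 6 9 4 8 2 3 5 1 / 4 5 8 1 3 9 7 2 6 / 3 9 4 6 5 1 2 8 7 / 8 7 5 2 4 3 6 1 9 / 6 2 1 8 9 7 5 4 3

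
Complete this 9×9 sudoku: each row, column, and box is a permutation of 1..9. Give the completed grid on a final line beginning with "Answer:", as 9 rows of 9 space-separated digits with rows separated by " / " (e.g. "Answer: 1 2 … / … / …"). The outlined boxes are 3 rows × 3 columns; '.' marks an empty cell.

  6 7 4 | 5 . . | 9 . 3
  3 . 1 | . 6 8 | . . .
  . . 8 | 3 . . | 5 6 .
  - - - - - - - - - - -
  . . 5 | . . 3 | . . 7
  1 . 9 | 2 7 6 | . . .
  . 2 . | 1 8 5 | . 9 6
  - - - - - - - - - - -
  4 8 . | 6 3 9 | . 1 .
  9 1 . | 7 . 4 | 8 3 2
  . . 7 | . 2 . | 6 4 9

Step 1. [r6c7∈{3,4}] row 6 places 4 nowhere but r6c7 ⇒ r6c7=4.
Step 2. [r5c9∈{5,8}] in col 9, 8 fits only at r5c9. So r5c9=8.
Step 3. [r1c5∈{1}] r1c5's peers cover all but 1, so r1c5=1.
Step 4. [r4c8∈{2}] r4c8 has the single candidate 2. So r4c8=2.
Step 5. [r2c2∈{5,9}] row 2 places 5 nowhere but r2c2, so r2c2=5.
Step 6. [r2c4∈{4,9}] r2c4 is the only open cell in row 2 admitting 9 ⇒ r2c4=9.
Step 7. [r3c5∈{4}] nothing but 4 survives at r3c5. So r3c5=4.
Step 8. [r5c2∈{3,4}] in row 5, 4 fits only at r5c2. So r5c2=4.
Step 9. [r7c7∈{7}] nothing but 7 survives at r7c7. So r7c7=7.
Step 10. [r3c6∈{2,7}] across row 3, 7 lands solely at r3c6. So r3c6=7.
Step 11. [r3c9∈{1}] r3c9 is down to just 1. So r3c9=1.
Step 12. [r4c4∈{4}] r4c4's peers cover all but 4. So r4c4=4.
Step 13. [r9c1∈{5}] nothing but 5 survives at r9c1 ⇒ r9c1=5.
Step 14. [r2c7∈{2}] only 2 remains possible at r2c7 ⇒ r2c7=2.
Step 15. [r7c3∈{2}] only 2 remains possible at r7c3 ⇒ r7c3=2.
Step 16. [r5c8∈{5}] only 5 remains possible at r5c8 ⇒ r5c8=5.
Step 17. [r9c2∈{3}] only 3 remains possible at r9c2, so r9c2=3.
Step 18. [r8c5∈{5}] r8c5's peers cover all but 5 ⇒ r8c5=5.
Step 19. [r9c6∈{1}] only 1 remains possible at r9c6. So r9c6=1.
Step 20. [r1c8∈{8}] only 8 remains possible at r1c8. So r1c8=8.
Step 21. [r3c2∈{9}] nothing but 9 survives at r3c2 ⇒ r3c2=9.
Step 22. [r9c4∈{8}] r9c4 has the single candidate 8, so r9c4=8.
Step 23. [r2c9∈{4}] r2c9 has the single candidate 4. So r2c9=4.
Step 24. [r1c6∈{2}] only 2 remains possible at r1c6. So r1c6=2.
Step 25. [r5c7∈{3}] only 3 remains possible at r5c7, so r5c7=3.
Step 26. [r8c3∈{6}] r8c3 is down to just 6. So r8c3=6.
Step 27. [r3c1∈{2}] nothing but 2 survives at r3c1. So r3c1=2.
Step 28. [r6c3∈{3}] nothing but 3 survives at r6c3 ⇒ r6c3=3.
Step 29. [r4c1∈{8}] r4c1 has the single candidate 8, so r4c1=8.
Step 30. [r2c8∈{7}] r2c8 has the single candidate 7, so r2c8=7.
Step 31. [r4c5∈{9}] r4c5's peers cover all but 9 ⇒ r4c5=9.
Step 32. [r7c9∈{5}] r7c9 has the single candidate 5, so r7c9=5.
Step 33. [r6c1∈{7}] nothing but 7 survives at r6c1. So r6c1=7.
Step 34. [r4c7∈{1}] r4c7 has the single candidate 1 ⇒ r4c7=1.
Step 35. [r4c2∈{6}] only 6 remains possible at r4c2, so r4c2=6.

Answer: 6 7 4 5 1 2 9 8 3 / 3 5 1 9 6 8 2 7 4 / 2 9 8 3 4 7 5 6 1 / 8 6 5 4 9 3 1 2 7 / 1 4 9 2 7 6 3 5 8 / 7 2 3 1 8 5 4 9 6 / 4 8 2 6 3 9 7 1 5 / 9 1 6 7 5 4 8 3 2 / 5 3 7 8 2 1 6 4 9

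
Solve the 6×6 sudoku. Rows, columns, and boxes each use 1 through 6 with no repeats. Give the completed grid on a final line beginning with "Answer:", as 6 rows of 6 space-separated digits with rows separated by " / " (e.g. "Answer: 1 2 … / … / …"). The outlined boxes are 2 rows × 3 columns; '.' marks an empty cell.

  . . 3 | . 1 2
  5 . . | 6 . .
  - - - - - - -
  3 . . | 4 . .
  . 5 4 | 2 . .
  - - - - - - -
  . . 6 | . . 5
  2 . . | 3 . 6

Step 1. [r2c6∈{3,4}] r2c6 is the only open cell in col 6 admitting 4, so r2c6=4.
Step 2. [r3c6∈{1}] r3c6 has the single candidate 1 ⇒ r3c6=1.
Step 3. [r3c3∈{2}] nothing but 2 survives at r3c3 ⇒ r3c3=2.
Step 4. [r3c2∈{6}] r3c2 is down to just 6, so r3c2=6.
Step 5. [r1c2∈{4}] only 4 remains possible at r1c2. So r1c2=4.
Step 6. [r6c2∈{1}] only 1 remains possible at r6c2 ⇒ r6c2=1.
Step 7. [r2c5∈{3}] r2c5 is down to just 3. So r2c5=3.
Step 8. [r6c5∈{4}] only 4 remains possible at r6c5, so r6c5=4.
Step 9. [r5c1∈{4}] nothing but 4 survives at r5c1. So r5c1=4.
Step 10. [r4c1∈{1}] r4c1 has the single candidate 1 ⇒ r4c1=1.
Step 11. [r4c5∈{6}] r4c5's peers cover all but 6, so r4c5=6.
Step 12. [r2c3∈{1}] r2c3 is down to just 1 ⇒ r2c3=1.
Step 13. [r1c1∈{6}] only 6 remains possible at r1c1. So r1c1=6.
Step 14. [r3c5∈{5}] r3c5's peers cover all but 5, so r3c5=5.
Step 15. [r6c3∈{5}] r6c3 has the single candidate 5, so r6c3=5.
Step 16. [r5c5∈{2}] only 2 remains possible at r5c5, so r5c5=2.
Step 17. [r5c4∈{1}] r5c4's peers cover all but 1 ⇒ r5c4=1.
Step 18. [r2c2∈{2}] r2c2's peers cover all but 2, so r2c2=2.
Step 19. [r1c4∈{5}] r1c4 has the single candidate 5 ⇒ r1c4=5.
Step 20. [r5c2∈{3}] nothing but 3 survives at r5c2, so r5c2=3.
Step 21. [r4c6∈{3}] only 3 remains possible at r4c6, so r4c6=3.

Answer: 6 4 3 5 1 2 / 5 2 1 6 3 4 / 3 6 2 4 5 1 / 1 5 4 2 6 3 / 4 3 6 1 2 5 / 2 1 5 3 4 6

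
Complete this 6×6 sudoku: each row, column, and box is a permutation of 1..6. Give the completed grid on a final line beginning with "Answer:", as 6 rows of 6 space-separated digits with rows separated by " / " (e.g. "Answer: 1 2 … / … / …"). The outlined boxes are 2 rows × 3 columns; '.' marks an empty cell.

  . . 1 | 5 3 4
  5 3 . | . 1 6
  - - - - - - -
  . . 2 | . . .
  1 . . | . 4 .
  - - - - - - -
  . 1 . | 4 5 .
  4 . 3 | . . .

Step 1. [r6c5∈{2,6}] r6c5 is the only open cell in col 5 admitting 2. So r6c5=2.
Step 2. [r4c3∈{5,6}] 5 has one home in col 3: r4c3 ⇒ r4c3=5.
Step 3. [r4c2∈{6}] nothing but 6 survives at r4c2 ⇒ r4c2=6.
Step 4. [r4c6∈{2,3}] 2 has one home in col 6: r4c6. So r4c6=2.
Step 5. [r6c6∈{1}] nothing but 1 survives at r6c6. So r6c6=1.
Step 6. [r1c1∈{2,6}] row 1 places 6 nowhere but r1c1 ⇒ r1c1=6.
Step 7. [r3c1∈{3}] only 3 remains possible at r3c1, so r3c1=3.
Step 8. [r6c4∈{6}] r6c4's peers cover all but 6, so r6c4=6.
Step 9. [r3c5∈{6}] r3c5 has the single candidate 6 ⇒ r3c5=6.
Step 10. [r4c4∈{3}] only 3 remains possible at r4c4 ⇒ r4c4=3.
Step 11. [r5c6∈{3}] nothing but 3 survives at r5c6 ⇒ r5c6=3.
Step 12. [r2c3∈{4}] r2c3 is down to just 4. So r2c3=4.
Step 13. [r5c1∈{2}] nothing but 2 survives at r5c1. So r5c1=2.
Step 14. [r2c4∈{2}] r2c4 is down to just 2 ⇒ r2c4=2.
Step 15. [r3c6∈{5}] r3c6 is down to just 5 ⇒ r3c6=5.
Step 16. [r6c2∈{5}] r6c2 has the single candidate 5. So r6c2=5.
Step 17. [r3c2∈{4}] only 4 remains possible at r3c2, so r3c2=4.
Step 18. [r3c4∈{1}] nothing but 1 survives at r3c4. So r3c4=1.
Step 19. [r5c3∈{6}] nothing but 6 survives at r5c3 ⇒ r5c3=6.
Step 20. [r1c2∈{2}] nothing but 2 survives at r1c2. So r1c2=2.

Answer: 6 2 1 5 3 4 / 5 3 4 2 1 6 / 3 4 2 1 6 5 / 1 6 5 3 4 2 / 2 1 6 4 5 3 / 4 5 3 6 2 1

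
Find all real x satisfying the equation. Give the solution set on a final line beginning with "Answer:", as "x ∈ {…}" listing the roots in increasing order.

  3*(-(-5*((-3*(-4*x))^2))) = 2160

Step 1. [3*(-(-5*((-3*(-4*x))^2))) = 2160] divide by the outer 3, so div: -(-5*((-3*(-4*x))^2)) = 720.
Step 2. [-(-5*((-3*(-4*x))^2)) = 720] flip signs both sides, so neg: -5*((-3*(-4*x))^2) = -720.
Step 3. [-5*((-3*(-4*x))^2) = -720] LHS = -5·(…); ÷-5 both sides, so div: (-3*(-4*x))^2 = 144.
Step 4. [(-3*(-4*x))^2 = 144] √ both sides: 144 ≥ 0 gives two branches ⇒ sqrt: -3*(-4*x) = 12 or -12.
Step 5. [-3*(-4*x) = 12 or -12] leading coefficient -3: divide by -3, so div: -4*x = -4 or 4.
Step 6. [-4*x = -4 or 4] divide by the outer -4, so div: x = 1 or -1.

Answer: x ∈ {-1, 1}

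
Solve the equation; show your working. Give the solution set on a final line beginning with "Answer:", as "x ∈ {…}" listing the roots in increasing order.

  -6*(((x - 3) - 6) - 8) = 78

Step 1. [-6*(((x - 3) - 6) - 8) = 78] LHS = -6·(…); ÷-6 both sides, so div: ((x - 3) - 6) - 8 = -13.
Step 2. [((x - 3) - 6) - 8 = -13] the outer -8 inverts by adding 8 ⇒ sub: (x - 3) - 6 = -5.
Step 3. [(x - 3) - 6 = -5] -6 is outermost — add 6 both sides ⇒ sub: x - 3 = 1.
Step 4. [x - 3 = 1] 3 comes off first (add 3), so sub: x = 4.

Answer: x ∈ {4}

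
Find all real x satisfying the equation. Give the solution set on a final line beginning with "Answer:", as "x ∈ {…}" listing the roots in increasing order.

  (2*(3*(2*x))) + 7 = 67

Step 1. [(2*(3*(2*x))) + 7 = 67] +7 is outermost — subtract 7 both sides. So sub: 2*(3*(2*x)) = 60.
Step 2. [2*(3*(2*x)) = 60] 2 out front; divide by 2. So div: 3*(2*x) = 30.
Step 3. [3*(2*x) = 30] 3·(inner) — divide through by 3. So div: 2*x = 10.
Step 4. [2*x = 10] LHS = 2·(…); ÷2 both sides ⇒ div: x = 5.

Answer: x ∈ {5}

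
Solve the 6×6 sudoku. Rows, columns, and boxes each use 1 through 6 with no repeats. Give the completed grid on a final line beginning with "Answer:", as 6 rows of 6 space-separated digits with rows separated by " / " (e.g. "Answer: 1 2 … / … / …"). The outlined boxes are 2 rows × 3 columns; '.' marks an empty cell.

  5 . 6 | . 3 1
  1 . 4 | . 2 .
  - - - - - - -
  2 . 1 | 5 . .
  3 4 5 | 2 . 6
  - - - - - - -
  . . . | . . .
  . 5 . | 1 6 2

Step 1. [r5c4∈{3,4}] 3 has one home in col 4: r5c4. So r5c4=3.
Step 2. [r5c2∈{1,2,6}] r5c2 is the only open cell in row 5 admitting 1, so r5c2=1.
Step 3. [r3c5∈{4}] r3c5's peers cover all but 4. So r3c5=4.
Step 4. [r5c6∈{4,5}] across col 6, 4 lands solely at r5c6 ⇒ r5c6=4.
Step 5. [r2c4∈{6}] nothing but 6 survives at r2c4 ⇒ r2c4=6.
Step 6. [r5c3∈{2}] only 2 remains possible at r5c3. So r5c3=2.
Step 7. [r5c1∈{6}] only 6 remains possible at r5c1. So r5c1=6.
Step 8. [r6c3∈{3}] r6c3 has the single candidate 3 ⇒ r6c3=3.
Step 9. [r3c2∈{6}] r3c2 has the single candidate 6 ⇒ r3c2=6.
Step 10. [r2c6∈{5}] nothing but 5 survives at r2c6 ⇒ r2c6=5.
Step 11. [r5c5∈{5}] r5c5 is down to just 5. So r5c5=5.
Step 12. [r4c5∈{1}] r4c5 has the single candidate 1, so r4c5=1.
Step 13. [r1c4∈{4}] nothing but 4 survives at r1c4. So r1c4=4.
Step 14. [r3c6∈{3}] r3c6 is down to just 3, so r3c6=3.
Step 15. [r6c1∈{4}] r6c1's peers cover all but 4 ⇒ r6c1=4.
Step 16. [r2c2∈{3}] nothing but 3 survives at r2c2, so r2c2=3.
Step 17. [r1c2∈{2}] nothing but 2 survives at r1c2, so r1c2=2.

Answer: 5 2 6 4 3 1 / 1 3 4 6 2 5 / 2 6 1 5 4 3 / 3 4 5 2 1 6 / 6 1 2 3 5 4 / 4 5 3 1 6 2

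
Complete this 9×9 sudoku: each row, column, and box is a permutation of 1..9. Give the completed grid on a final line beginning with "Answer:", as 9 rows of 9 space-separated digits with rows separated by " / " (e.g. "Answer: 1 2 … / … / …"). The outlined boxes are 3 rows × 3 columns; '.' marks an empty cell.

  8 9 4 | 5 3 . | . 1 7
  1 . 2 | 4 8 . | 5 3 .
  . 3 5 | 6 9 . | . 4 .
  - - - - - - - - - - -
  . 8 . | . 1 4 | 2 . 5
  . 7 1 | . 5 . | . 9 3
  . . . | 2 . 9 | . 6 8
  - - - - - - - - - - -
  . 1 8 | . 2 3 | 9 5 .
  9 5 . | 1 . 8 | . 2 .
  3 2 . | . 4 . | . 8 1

Step 1. [r7c1∈{4,6,7}] 4 has one home in box 7: r7c1. So r7c1=4.
Step 2. [r8c5∈{6,7}] 6 has one home in col 5: r8c5 ⇒ r8c5=6.
Step 3. [r7c4∈{7}] r7c4's peers cover all but 7, so r7c4=7.
Step 4. [r9c3∈{6,7}] 6 has one home in box 7: r9c3, so r9c3=6.
Step 5. [r5c7∈{4}] r5c7 is down to just 4, so r5c7=4.
Step 6. [r3c6∈{1,2,7}] 1 has one home in row 3: r3c6 ⇒ r3c6=1.
Step 7. [r9c7∈{7}] r9c7 has the single candidate 7. So r9c7=7.
Step 8. [r4c3∈{3,9}] in row 4, 9 fits only at r4c3 ⇒ r4c3=9.
Step 9. [r5c1∈{2,6}] in row 5, 2 fits only at r5c1 ⇒ r5c1=2.
Step 10. [r2c2∈{6}] nothing but 6 survives at r2c2. So r2c2=6.
Step 11. [r8c9∈{4}] r8c9's peers cover all but 4 ⇒ r8c9=4.
Step 12. [r6c1∈{5}] nothing but 5 survives at r6c1, so r6c1=5.
Step 13. [r8c7∈{3}] only 3 remains possible at r8c7 ⇒ r8c7=3.
Step 14. [r7c9∈{6}] r7c9 is down to just 6. So r7c9=6.
Step 15. [r3c9∈{2}] r3c9's peers cover all but 2. So r3c9=2.
Step 16. [r1c6∈{2}] only 2 remains possible at r1c6 ⇒ r1c6=2.
Step 17. [r3c1∈{7}] r3c1 has the single candidate 7. So r3c1=7.
Step 18. [r9c6∈{5}] r9c6 has the single candidate 5. So r9c6=5.
Step 19. [r6c2∈{4}] only 4 remains possible at r6c2 ⇒ r6c2=4.
Step 20. [r4c8∈{7}] nothing but 7 survives at r4c8. So r4c8=7.
Step 21. [r5c6∈{6}] only 6 remains possible at r5c6. So r5c6=6.
Step 22. [r6c3∈{3}] r6c3's peers cover all but 3. So r6c3=3.
Step 23. [r1c7∈{6}] only 6 remains possible at r1c7. So r1c7=6.
Step 24. [r6c7∈{1}] nothing but 1 survives at r6c7. So r6c7=1.
Step 25. [r3c7∈{8}] only 8 remains possible at r3c7. So r3c7=8.
Step 26. [r5c4∈{8}] r5c4 has the single candidate 8, so r5c4=8.
Step 27. [r2c9∈{9}] nothing but 9 survives at r2c9. So r2c9=9.
Step 28. [r9c4∈{9}] r9c4 has the single candidate 9, so r9c4=9.
Step 29. [r4c4∈{3}] r4c4 is down to just 3, so r4c4=3.
Step 30. [r4c1∈{6}] r4c1 has the single candidate 6, so r4c1=6.
Step 31. [r8c3∈{7}] r8c3 has the single candidate 7. So r8c3=7.
Step 32. [r2c6∈{7}] r2c6 has the single candidate 7 ⇒ r2c6=7.
Step 33. [r6c5∈{7}] nothing but 7 survives at r6c5. So r6c5=7.

Answer: 8 9 4 5 3 2 6 1 7 / 1 6 2 4 8 7 5 3 9 / 7 3 5 6 9 1 8 4 2 / 6 8 9 3 1 4 2 7 5 / 2 7 1 8 5 6 4 9 3 / 5 4 3 2 7 9 1 6 8 / 4 1 8 7 2 3 9 5 6 / 9 5 7 1 6 8 3 2 4 / 3 2 6 9 4 5 7 8 1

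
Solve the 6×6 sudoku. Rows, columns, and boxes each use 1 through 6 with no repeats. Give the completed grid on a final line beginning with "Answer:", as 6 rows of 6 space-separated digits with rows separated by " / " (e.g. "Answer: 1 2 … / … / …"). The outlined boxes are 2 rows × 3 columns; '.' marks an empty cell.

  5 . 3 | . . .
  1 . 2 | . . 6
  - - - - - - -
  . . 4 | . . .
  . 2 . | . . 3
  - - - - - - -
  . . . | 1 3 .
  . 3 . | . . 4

Step 1. [r4c1∈{6}] only 6 remains possible at r4c1. So r4c1=6.
Step 2. [r3c2∈{1,5}] across col 2, 1 lands solely at r3c2. So r3c2=1.
Step 3. [r5c2∈{4,5,6}] in col 2, 5 fits only at r5c2, so r5c2=5.
Step 4. [r3c6∈{2,5}] r3c6 is the only open cell in col 6 admitting 5, so r3c6=5.
Step 5. [r5c6∈{2}] nothing but 2 survives at r5c6. So r5c6=2.
Step 6. [r2c2∈{4}] r2c2's peers cover all but 4, so r2c2=4.
Step 7. [r2c5∈{5}] r2c5's peers cover all but 5, so r2c5=5.
Step 8. [r6c5∈{6}] only 6 remains possible at r6c5 ⇒ r6c5=6.
Step 9. [r3c5∈{2}] nothing but 2 survives at r3c5 ⇒ r3c5=2.
Step 10. [r4c4∈{4}] r4c4 has the single candidate 4 ⇒ r4c4=4.
Step 11. [r4c5∈{1}] nothing but 1 survives at r4c5 ⇒ r4c5=1.
Step 12. [r4c3∈{5}] r4c3 has the single candidate 5. So r4c3=5.
Step 13. [r1c4∈{2}] r1c4's peers cover all but 2, so r1c4=2.
Step 14. [r6c1∈{2}] nothing but 2 survives at r6c1. So r6c1=2.
Step 15. [r1c2∈{6}] only 6 remains possible at r1c2, so r1c2=6.
Step 16. [r3c1∈{3}] r3c1's peers cover all but 3, so r3c1=3.
Step 17. [r6c3∈{1}] r6c3's peers cover all but 1. So r6c3=1.
Step 18. [r5c1∈{4}] r5c1's peers cover all but 4, so r5c1=4.
Step 19. [r6c4∈{5}] r6c4's peers cover all but 5, so r6c4=5.
Step 20. [r2c4∈{3}] r2c4's peers cover all but 3. So r2c4=3.
Step 21. [r1c5∈{4}] only 4 remains possible at r1c5, so r1c5=4.
Step 22. [r5c3∈{6}] r5c3 is down to just 6, so r5c3=6.
Step 23. [r3c4∈{6}] r3c4's peers cover all but 6 ⇒ r3c4=6.
Step 24. [r1c6∈{1}] r1c6 has the single candidate 1. So r1c6=1.

Answer: 5 6 3 2 4 1 / 1 4 2 3 5 6 / 3 1 4 6 2 5 / 6 2 5 4 1 3 / 4 5 6 1 3 2 / 2 3 1 5 6 4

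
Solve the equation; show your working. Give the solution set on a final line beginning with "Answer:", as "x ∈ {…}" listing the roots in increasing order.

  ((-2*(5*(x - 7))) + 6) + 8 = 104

Step 1. [((-2*(5*(x - 7))) + 6) + 8 = 104] subtract 8: x sits inside (… + 8) ⇒ sub: (-2*(5*(x - 7))) + 6 = 96.
Step 2. [(-2*(5*(x - 7))) + 6 = 96] -2 | LHS and -2 | 96: pull -2 out, so factor: (5*(x - 7)) - 3 = -48.
Step 3. [(5*(x - 7)) - 3 = -48] peel the -3: add 3 from each side. So sub: 5*(x - 7) = -45.
Step 4. [5*(x - 7) = -45] 5 out front; divide by 5 ⇒ div: x - 7 = -9.
Step 5. [x - 7 = -9] -7 is outermost — add 7 both sides, so sub: x = -2.

Answer: x ∈ {-2}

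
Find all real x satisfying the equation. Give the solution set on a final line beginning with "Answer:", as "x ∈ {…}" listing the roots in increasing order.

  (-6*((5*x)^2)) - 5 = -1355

Step 1. [(-6*((5*x)^2)) - 5 = -1355] -5 is outermost — add 5 both sides, so sub: -6*((5*x)^2) = -1350.
Step 2. [-6*((5*x)^2) = -1350] leading coefficient -6: divide by -6, so div: (5*x)^2 = 225.
Step 3. [(5*x)^2 = 225] LHS squared, RHS 225 ≥ 0: apply √ (±) ⇒ sqrt: 5*x = 15 or -15.
Step 4. [5*x = 15 or -15] divide by the outer 5. So div: x = 3 or -3.

Answer: x ∈ {-3, 3}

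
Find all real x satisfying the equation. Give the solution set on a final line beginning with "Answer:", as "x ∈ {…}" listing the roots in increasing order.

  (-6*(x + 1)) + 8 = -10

Step 1. [(-6*(x + 1)) + 8 = -10] peel the +8: subtract 8 from each side ⇒ sub: -6*(x + 1) = -18.
Step 2. [-6*(x + 1) = -18] LHS = -6·(…); ÷-6 both sides ⇒ div: x + 1 = 3.
Step 3. [x + 1 = 3] peel the +1: subtract 1 from each side. So sub: x = 2.

Answer: x ∈ {2}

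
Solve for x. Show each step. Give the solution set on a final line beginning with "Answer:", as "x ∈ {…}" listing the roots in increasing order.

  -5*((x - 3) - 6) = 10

Step 1. [-5*((x - 3) - 6) = 10] -5 out front; divide by -5. So div: (x - 3) - 6 = -2.
Step 2. [(x - 3) - 6 = -2] 6 comes off first (add 6) ⇒ sub: x - 3 = 4.
Step 3. [x - 3 = 4] peel the -3: add 3 from each side ⇒ sub: x = 7.

Answer: x ∈ {7}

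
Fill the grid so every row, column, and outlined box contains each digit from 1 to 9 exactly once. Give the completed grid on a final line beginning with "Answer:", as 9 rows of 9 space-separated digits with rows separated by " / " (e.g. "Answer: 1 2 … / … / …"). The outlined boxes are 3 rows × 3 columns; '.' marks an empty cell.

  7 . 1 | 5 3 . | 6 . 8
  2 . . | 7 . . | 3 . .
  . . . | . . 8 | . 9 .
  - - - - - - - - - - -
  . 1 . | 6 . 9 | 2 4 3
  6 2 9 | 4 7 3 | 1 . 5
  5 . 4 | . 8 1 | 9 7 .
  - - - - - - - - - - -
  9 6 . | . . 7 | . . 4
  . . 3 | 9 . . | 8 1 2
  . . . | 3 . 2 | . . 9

Step 1. [r8c6∈{4,5,6}] r8c6 is the only open cell in col 6 admitting 5 ⇒ r8c6=5.
Step 2. [r2c8∈{5}] r2c8's peers cover all but 5 ⇒ r2c8=5.
Step 3. [r8c1∈{4}] r8c1's peers cover all but 4 ⇒ r8c1=4.
Step 4. [r2c6∈{4,6}] r2c6 is the only open cell in col 6 admitting 6, so r2c6=6.
Step 5. [r9c5∈{1,4,6}] in row 9, 4 fits only at r9c5 ⇒ r9c5=4.
Step 6. [r2c3∈{8}] r2c3 is down to just 8 ⇒ r2c3=8.
Step 7. [r9c7∈{5,7}] box 9 places 7 nowhere but r9c7. So r9c7=7.
Step 8. [r2c2∈{4,9}] row 2 places 4 nowhere but r2c2, so r2c2=4.
Step 9. [r7c5∈{1}] r7c5 has the single candidate 1, so r7c5=1.
Step 10. [r9c3∈{5}] r9c3 is down to just 5, so r9c3=5.
Step 11. [r3c4∈{1,2}] 1 has one home in col 4: r3c4, so r3c4=1.
Step 12. [r9c1∈{1,8}] r9c1 is the only open cell in row 9 admitting 1. So r9c1=1.
Step 13. [r3c2∈{3,5}] across row 3, 5 lands solely at r3c2. So r3c2=5.
Step 14. [r7c4∈{8}] only 8 remains possible at r7c4 ⇒ r7c4=8.
Step 15. [r7c7∈{5}] r7c7 is down to just 5. So r7c7=5.
Step 16. [r6c4∈{2}] r6c4 is down to just 2, so r6c4=2.
Step 17. [r7c3∈{2}] r7c3 has the single candidate 2 ⇒ r7c3=2.
Step 18. [r1c6∈{4}] r1c6 is down to just 4. So r1c6=4.
Step 19. [r5c8∈{8}] only 8 remains possible at r5c8, so r5c8=8.
Step 20. [r3c9∈{7}] r3c9's peers cover all but 7, so r3c9=7.
Step 21. [r4c3∈{7}] r4c3 is down to just 7. So r4c3=7.
Step 22. [r3c7∈{4}] r3c7 has the single candidate 4. So r3c7=4.
Step 23. [r4c1∈{8}] r4c1 is down to just 8 ⇒ r4c1=8.
Step 24. [r8c2∈{7}] r8c2 has the single candidate 7. So r8c2=7.
Step 25. [r3c5∈{2}] r3c5 is down to just 2, so r3c5=2.
Step 26. [r7c8∈{3}] r7c8 is down to just 3. So r7c8=3.
Step 27. [r1c2∈{9}] nothing but 9 survives at r1c2, so r1c2=9.
Step 28. [r8c5∈{6}] r8c5 has the single candidate 6, so r8c5=6.
Step 29. [r9c2∈{8}] r9c2 is down to just 8, so r9c2=8.
Step 30. [r2c5∈{9}] nothing but 9 survives at r2c5 ⇒ r2c5=9.
Step 31. [r2c9∈{1}] nothing but 1 survives at r2c9. So r2c9=1.
Step 32. [r9c8∈{6}] r9c8 has the single candidate 6, so r9c8=6.
Step 33. [r1c8∈{2}] nothing but 2 survives at r1c8 ⇒ r1c8=2.
Step 34. [r6c9∈{6}] r6c9's peers cover all but 6, so r6c9=6.
Step 35. [r3c3∈{6}] nothing but 6 survives at r3c3 ⇒ r3c3=6.
Step 36. [r6c2∈{3}] r6c2's peers cover all but 3, so r6c2=3.
Step 37. [r3c1∈{3}] nothing but 3 survives at r3c1, so r3c1=3.
Step 38. [r4c5∈{5}] r4c5 is down to just 5. So r4c5=5.

Answer: 7 9 1 5 3 4 6 2 8 / 2 4 8 7 9 6 3 5 1 / 3 5 6 1 2 8 4 9 7 / 8 1 7 6 5 9 2 4 3 / 6 2 9 4 7 3 1 8 5 / 5 3 4 2 8 1 9 7 6 / 9 6 2 8 1 7 5 3 4 / 4 7 3 9 6 5 8 1 2 / 1 8 5 3 4 2 7 6 9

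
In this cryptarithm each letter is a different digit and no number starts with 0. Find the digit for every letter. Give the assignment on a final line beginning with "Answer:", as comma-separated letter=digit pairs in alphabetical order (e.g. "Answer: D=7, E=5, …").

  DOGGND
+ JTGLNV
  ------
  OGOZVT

Step 1. [col 1: D + V ≡ T (mod 10)] no forcing yet in column 1 (carry-in 0); D=1 is free and consistent — try it ⇒ D=1.
Step 2. [col 1: D + V ≡ T (mod 10)] V=9 is one option consistent with column 1 (D + V ≡ T (mod 10), carry-in 0) — take it. So V=9.
Step 3. [col 1: D + V ≡ T (mod 10)] column 1 reads D+V+carry(0)=T with D=1, V=9; with digits 1,9 already taken and all letters distinct, the only value for T is 0, so T=0.
Step 4. [col 2: N + N ≡ V (mod 10)] from column 2 (V=9, carry-in 1, digits 0,1,9 already taken and all letters distinct): N must equal 4, so N=4.
Step 5. [col 3: G + L ≡ Z (mod 10)] column 3 (G + L ≡ Z (mod 10), carry-in 0) doesn't pin G yet; pick G=8 and continue. So G=8.
Step 6. [col 3: G + L ≡ Z (mod 10)] no forcing yet in column 3 (carry-in 0); L=5 is free and consistent — try it. So L=5.
Step 7. [col 3: G + L ≡ Z (mod 10)] from column 3 (G=8, L=5, carry-in 0, digits 0,1,4,5,8,9 already taken and all letters distinct): Z must equal 3, so Z=3.
Step 8. [col 4: G + G ≡ O (mod 10)] from column 4 (G=8, carry-in 1, digits 0,1,3,4,5,8,9 already taken and all letters distinct): O must equal 7. So O=7.
Step 9. [col 6: D + J ≡ O (mod 10)] from column 6 (D=1, O=7, carry-in 0, digits 0,1,3,4,5,7,8,9 already taken and all letters distinct): J must equal 6. So J=6.

Answer: D=1, G=8, J=6, L=5, N=4, O=7, T=0, V=9, Z=3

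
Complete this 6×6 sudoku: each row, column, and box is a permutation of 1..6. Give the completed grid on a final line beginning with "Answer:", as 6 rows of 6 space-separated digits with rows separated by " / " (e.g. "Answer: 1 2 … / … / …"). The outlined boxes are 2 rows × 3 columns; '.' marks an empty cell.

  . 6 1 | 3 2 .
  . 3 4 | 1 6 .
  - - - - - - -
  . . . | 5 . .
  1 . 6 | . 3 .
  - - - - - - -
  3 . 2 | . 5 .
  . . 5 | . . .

Step 1. [r1c6∈{4,5}] r1c6 is the only open cell in row 1 admitting 4 ⇒ r1c6=4.
Step 2. [r4c6∈{2}] r4c6's peers cover all but 2 ⇒ r4c6=2.
Step 3. [r4c4∈{4}] only 4 remains possible at r4c4, so r4c4=4.
Step 4. [r5c2∈{1,4}] r5c2 is the only open cell in row 5 admitting 4 ⇒ r5c2=4.
Step 5. [r5c6∈{1,6}] r5c6 is the only open cell in row 5 admitting 1, so r5c6=1.
Step 6. [r5c4∈{6}] r5c4 is down to just 6, so r5c4=6.
Step 7. [r2c1∈{2,5}] row 2 places 2 nowhere but r2c1, so r2c1=2.
Step 8. [r2c6∈{5}] only 5 remains possible at r2c6, so r2c6=5.
Step 9. [r3c1∈{4}] r3c1 is down to just 4 ⇒ r3c1=4.
Step 10. [r6c2∈{1}] r6c2 is down to just 1. So r6c2=1.
Step 11. [r6c6∈{3}] only 3 remains possible at r6c6, so r6c6=3.
Step 12. [r6c4∈{2}] r6c4 has the single candidate 2, so r6c4=2.
Step 13. [r3c6∈{6}] only 6 remains possible at r3c6, so r3c6=6.
Step 14. [r4c2∈{5}] r4c2 is down to just 5 ⇒ r4c2=5.
Step 15. [r6c5∈{4}] nothing but 4 survives at r6c5. So r6c5=4.
Step 16. [r3c3∈{3}] r3c3 has the single candidate 3 ⇒ r3c3=3.
Step 17. [r3c2∈{2}] r3c2's peers cover all but 2 ⇒ r3c2=2.
Step 18. [r3c5∈{1}] r3c5 is down to just 1. So r3c5=1.
Step 19. [r1c1∈{5}] nothing but 5 survives at r1c1 ⇒ r1c1=5.
Step 20. [r6c1∈{6}] r6c1 has the single candidate 6 ⇒ r6c1=6.

Answer: 5 6 1 3 2 4 / 2 3 4 1 6 5 / 4 2 3 5 1 6 / 1 5 6 4 3 2 / 3 4 2 6 5 1 / 6 1 5 2 4 3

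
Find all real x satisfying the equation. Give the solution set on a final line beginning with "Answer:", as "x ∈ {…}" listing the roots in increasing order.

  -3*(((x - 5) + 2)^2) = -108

Step 1. [-3*(((x - 5) + 2)^2) = -108] -3 out front; divide by -3 ⇒ div: ((x - 5) + 2)^2 = 36.
Step 2. [((x - 5) + 2)^2 = 36] LHS squared, RHS 36 ≥ 0: apply √ (±) ⇒ sqrt: (x - 5) + 2 = 6 or -6.
Step 3. [(x - 5) + 2 = 6 or -6] 2 comes off first (subtract 2), so sub: x - 5 = 4 or -8.
Step 4. [x - 5 = 4 or -8] add 5: x sits inside (… - 5) ⇒ sub: x = 9 or -3.

Answer: x ∈ {-3, 9}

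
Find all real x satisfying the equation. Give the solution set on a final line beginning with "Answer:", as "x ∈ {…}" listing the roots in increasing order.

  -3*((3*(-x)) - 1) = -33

Step 1. [-3*((3*(-x)) - 1) = -33] -3·(inner) — divide through by -3, so div: (3*(-x)) - 1 = 11.
Step 2. [(3*(-x)) - 1 = 11] -1 is outermost — add 1 both sides ⇒ sub: 3*(-x) = 12.
Step 3. [3*(-x) = 12] leading coefficient 3: divide by 3, so div: -x = 4.
Step 4. [-x = 4] leading − — multiply by −1. So neg: x = -4.

Answer: x ∈ {-4}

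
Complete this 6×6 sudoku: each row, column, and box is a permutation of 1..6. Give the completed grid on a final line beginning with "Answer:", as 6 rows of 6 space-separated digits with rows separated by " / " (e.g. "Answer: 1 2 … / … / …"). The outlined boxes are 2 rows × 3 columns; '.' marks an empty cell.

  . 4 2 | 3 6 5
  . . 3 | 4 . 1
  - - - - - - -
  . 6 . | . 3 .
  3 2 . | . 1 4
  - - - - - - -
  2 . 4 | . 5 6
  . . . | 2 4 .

Step 1. [r4c3∈{5}] nothing but 5 survives at r4c3 ⇒ r4c3=5.
Step 2. [r3c3∈{1}] r3c3 has the single candidate 1 ⇒ r3c3=1.
Step 3. [r5c2∈{1,3}] r5c2 is the only open cell in row 5 admitting 3, so r5c2=3.
Step 4. [r2c1∈{5,6}] across row 2, 6 lands solely at r2c1, so r2c1=6.
Step 5. [r6c1∈{1,5}] in col 1, 5 fits only at r6c1 ⇒ r6c1=5.
Step 6. [r3c6∈{2}] r3c6 has the single candidate 2. So r3c6=2.
Step 7. [r3c1∈{4}] r3c1 has the single candidate 4, so r3c1=4.
Step 8. [r6c3∈{6}] nothing but 6 survives at r6c3. So r6c3=6.
Step 9. [r6c2∈{1}] r6c2 is down to just 1. So r6c2=1.
Step 10. [r2c5∈{2}] r2c5's peers cover all but 2. So r2c5=2.
Step 11. [r3c4∈{5}] r3c4 is down to just 5 ⇒ r3c4=5.
Step 12. [r2c2∈{5}] r2c2's peers cover all but 5. So r2c2=5.
Step 13. [r5c4∈{1}] r5c4 has the single candidate 1 ⇒ r5c4=1.
Step 14. [r1c1∈{1}] nothing but 1 survives at r1c1, so r1c1=1.
Step 15. [r6c6∈{3}] nothing but 3 survives at r6c6, so r6c6=3.
Step 16. [r4c4∈{6}] r4c4's peers cover all but 6. So r4c4=6.

Answer: 1 4 2 3 6 5 / 6 5 3 4 2 1 / 4 6 1 5 3 2 / 3 2 5 6 1 4 / 2 3 4 1 5 6 / 5 1 6 2 4 3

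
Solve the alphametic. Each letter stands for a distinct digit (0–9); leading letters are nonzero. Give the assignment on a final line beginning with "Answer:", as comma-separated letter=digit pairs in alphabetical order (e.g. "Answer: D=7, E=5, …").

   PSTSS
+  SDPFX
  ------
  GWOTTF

Step 1. [col 1: S + X ≡ F (mod 10)] column 1 (S + X ≡ F (mod 10), carry-in 0) doesn't pin S yet; pick S=6 and continue, so S=6.
Step 2. [col 1: S + X ≡ F (mod 10)] column 1 (S + X ≡ F (mod 10), carry-in 0) doesn't pin X yet; pick X=2 and continue ⇒ X=2.
Step 3. [G] G is the leading digit of a 6-digit sum of two 5-digit numbers; the final carry is exactly 1 ⇒ G=1.
Step 4. [col 1: S + X ≡ F (mod 10)] column 1 reads S+X+carry(0)=F with S=6, X=2; with digits 1,2,6 already taken and all letters distinct, the only value for F is 8 ⇒ F=8.
Step 5. [col 2: S + F ≡ T (mod 10)] from column 2 (S=6, F=8, carry-in 0, digits 1,2,6,8 already taken and all letters distinct): T must equal 4 ⇒ T=4.
Step 6. [col 3: T + P ≡ T (mod 10)] from column 3 (T=4, carry-in 1, digits 1,2,4,6,8 already taken and all letters distinct): P must equal 9 ⇒ P=9.
Step 7. [col 4: S + D ≡ O (mod 10)] no forcing yet in column 4 (carry-in 1); D=0 is free and consistent — try it. So D=0.
Step 8. [col 4: S + D ≡ O (mod 10)] in column 4 we have S+D≡O with carry-in 1; given S=6, D=0 and digits 0,1,2,4,6,8,9 already taken and all letters distinct, that pins O to 7, so O=7.
Step 9. [col 5: P + S ≡ W (mod 10)] from column 5 (P=9, S=6, carry-in 0, digits 0,1,2,4,6,7,8,9 already taken and all letters distinct): W must equal 5. So W=5.

Answer: D=0, F=8, G=1, O=7, P=9, S=6, T=4, W=5, X=2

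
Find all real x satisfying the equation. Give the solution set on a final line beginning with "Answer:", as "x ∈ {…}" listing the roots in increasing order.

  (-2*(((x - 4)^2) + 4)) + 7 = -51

Step 1. [(-2*(((x - 4)^2) + 4)) + 7 = -51] the outer +7 inverts by subtracting 7. So sub: -2*(((x - 4)^2) + 4) = -58.
Step 2. [-2*(((x - 4)^2) + 4) = -58] divide by the outer -2. So div: ((x - 4)^2) + 4 = 29.
Step 3. [((x - 4)^2) + 4 = 29] subtract 4: x sits inside (… + 4), so sub: (x - 4)^2 = 25.
Step 4. [(x - 4)^2 = 25] √ both sides: 25 ≥ 0 gives two branches, so sqrt: x - 4 = 5 or -5.
Step 5. [x - 4 = 5 or -5] -4 is outermost — add 4 both sides, so sub: x = 9 or -1.

Answer: x ∈ {-1, 9}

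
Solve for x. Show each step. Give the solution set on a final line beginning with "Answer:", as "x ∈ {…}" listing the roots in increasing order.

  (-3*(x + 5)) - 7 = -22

Step 1. [(-3*(x + 5)) - 7 = -22] -7 is outermost — add 7 both sides, so sub: -3*(x + 5) = -15.
Step 2. [-3*(x + 5) = -15] -3 out front; divide by -3. So div: x + 5 = 5.
Step 3. [x + 5 = 5] 5 comes off first (subtract 5). So sub: x = 0.

Answer: x ∈ {0}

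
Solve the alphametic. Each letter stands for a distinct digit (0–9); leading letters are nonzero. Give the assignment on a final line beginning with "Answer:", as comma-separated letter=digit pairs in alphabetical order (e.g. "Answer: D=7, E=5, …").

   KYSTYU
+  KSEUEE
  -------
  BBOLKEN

Step 1. [col 1: U + E ≡ N (mod 10)] column 1 (U + E ≡ N (mod 10), carry-in 0) doesn't pin N yet; pick N=0 and continue, so N=0.
Step 2. [col 1: U + E ≡ N (mod 10)] no forcing yet in column 1 (carry-in 0); E=2 is free and consistent — try it ⇒ E=2.
Step 3. [B] adding two 6-digit numbers gives at most 6+1 digits, and here it does — B is that final carry and must be 1, so B=1.
Step 4. [col 1: U + E ≡ N (mod 10)] from column 1 (E=2, N=0, carry-in 0, digits 0,1,2 already taken and all letters distinct): U must equal 8 ⇒ U=8.
Step 5. [col 2: Y + E ≡ E (mod 10)] in column 2 we have Y+E≡E with carry-in 1; given E=2 and digits 0,1,2,8 already taken and all letters distinct, that pins Y to 9. So Y=9.
Step 6. [col 3: T + U ≡ K (mod 10)] column 3 (T + U ≡ K (mod 10), carry-in 1) doesn't pin T yet; pick T=6 and continue ⇒ T=6.
Step 7. [col 3: T + U ≡ K (mod 10)] from column 3 (T=6, U=8, carry-in 1, digits 0,1,2,6,8,9 already taken and all letters distinct): K must equal 5. So K=5.
Step 8. [col 4: S + E ≡ L (mod 10)] from column 4 (E=2, carry-in 1, digits 0,1,2,5,6,8,9 already taken and all letters distinct): L must equal 7. So L=7.
Step 9. [col 4: S + E ≡ L (mod 10)] from column 4 (E=2, L=7, carry-in 1, digits 0,1,2,5,6,7,8,9 already taken and all letters distinct): S must equal 4 ⇒ S=4.
Step 10. [col 5: Y + S ≡ O (mod 10)] column 5: given Y=9, S=4, carry-in 0, and digits 0,1,2,4,5,6,7,8,9 already taken and all letters distinct, Y+S≡O (mod 10) forces O=3, so O=3.

Answer: B=1, E=2, K=5, L=7, N=0, O=3, S=4, T=6, U=8, Y=9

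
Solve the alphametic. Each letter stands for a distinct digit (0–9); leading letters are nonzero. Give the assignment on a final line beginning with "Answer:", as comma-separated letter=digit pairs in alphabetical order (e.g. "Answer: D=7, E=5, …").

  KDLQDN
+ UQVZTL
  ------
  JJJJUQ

Step 1. [col 1: N + L ≡ Q (mod 10)] column 1 (N + L ≡ Q (mod 10), carry-in 0) doesn't pin N yet; pick N=8 and continue, so N=8.
Step 2. [col 1: N + L ≡ Q (mod 10)] several values work for L in column 1 (N + L ≡ Q (mod 10), carry-in 0); try L=7. So L=7.
Step 3. [col 1: N + L ≡ Q (mod 10)] column 1: given N=8, L=7, carry-in 0, and digits 7,8 already taken and all letters distinct, N+L≡Q (mod 10) forces Q=5, so Q=5.
Step 4. [col 2: D + T ≡ U (mod 10)] T=3 is one option consistent with column 2 (D + T ≡ U (mod 10), carry-in 1) — take it, so T=3.
Step 5. [col 2: D + T ≡ U (mod 10)] column 2 (D + T ≡ U (mod 10), carry-in 1) doesn't pin D yet; pick D=0 and continue. So D=0.
Step 6. [col 2: D + T ≡ U (mod 10)] in column 2 we have D+T≡U with carry-in 1; given D=0, T=3 and digits 0,3,5,7,8 already taken and all letters distinct, that pins U to 4. So U=4.
Step 7. [col 3: Q + Z ≡ J (mod 10)] several values work for J in column 3 (Q + Z ≡ J (mod 10), carry-in 0); try J=6, so J=6.
Step 8. [col 3: Q + Z ≡ J (mod 10)] in column 3 we have Q+Z≡J with carry-in 0; given Q=5, J=6 and digits 0,3,4,5,6,7,8 already taken and all letters distinct, that pins Z to 1, so Z=1.
Step 9. [col 4: L + V ≡ J (mod 10)] from column 4 (L=7, J=6, carry-in 0, digits 0,1,3,4,5,6,7,8 already taken and all letters distinct): V must equal 9, so V=9.
Step 10. [col 6: K + U ≡ J (mod 10)] column 6 reads K+U+carry(0)=J with U=4, J=6; with digits 0,1,3,4,5,6,7,8,9 already taken and all letters distinct, the only value for K is 2. So K=2.

Answer: D=0, J=6, K=2, L=7, N=8, Q=5, T=3, U=4, V=9, Z=1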